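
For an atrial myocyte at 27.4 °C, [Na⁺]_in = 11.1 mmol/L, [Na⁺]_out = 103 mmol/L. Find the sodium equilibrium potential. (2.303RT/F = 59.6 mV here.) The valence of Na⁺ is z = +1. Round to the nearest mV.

E = (59.6/z) · log₁₀([Na⁺]_out/[Na⁺]_in) with z = +1.
= (59.6/1) · log₁₀(103/11.1) = 59.60 · log₁₀(9.279)
= 59.60 · (0.9675) = 57.66 mV

58 mV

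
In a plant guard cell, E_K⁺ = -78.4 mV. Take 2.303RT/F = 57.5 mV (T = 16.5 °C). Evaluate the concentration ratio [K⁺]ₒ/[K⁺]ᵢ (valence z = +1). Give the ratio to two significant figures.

log₁₀([out]/[in]) = E·z/(57.5) = -78.4 × 1 / 57.5 = -1.3635
[out]/[in] = 10^(-1.3635) = 0.0433

0.043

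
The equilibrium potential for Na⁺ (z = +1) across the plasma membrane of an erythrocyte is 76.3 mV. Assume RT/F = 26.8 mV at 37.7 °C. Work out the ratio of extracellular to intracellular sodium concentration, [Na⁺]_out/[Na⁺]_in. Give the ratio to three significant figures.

ln([out]/[in]) = E·z/(26.8) = 76.3 × 1 / 26.8 = 2.8470
[out]/[in] = e^(2.8470) = 17.24

17.2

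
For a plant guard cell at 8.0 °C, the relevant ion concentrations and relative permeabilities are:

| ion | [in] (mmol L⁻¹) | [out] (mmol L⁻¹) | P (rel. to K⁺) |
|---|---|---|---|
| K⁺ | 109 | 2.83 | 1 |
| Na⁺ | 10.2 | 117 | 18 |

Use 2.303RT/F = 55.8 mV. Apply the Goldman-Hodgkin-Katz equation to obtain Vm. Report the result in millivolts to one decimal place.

Vm = 55.8 · log₁₀[(Σ P·[cation]ₒ + Σ P·[anion]ᵢ) / (Σ P·[cation]ᵢ + Σ P·[anion]ₒ)]
Numerator = 1×2.83 + 18×117 = 2109
Denominator = 1×109 + 18×10.2 = 292.6
Vm = 55.8 · log₁₀(7.2072) = 55.8 × (0.8578) = 47.86 mV

47.9 mV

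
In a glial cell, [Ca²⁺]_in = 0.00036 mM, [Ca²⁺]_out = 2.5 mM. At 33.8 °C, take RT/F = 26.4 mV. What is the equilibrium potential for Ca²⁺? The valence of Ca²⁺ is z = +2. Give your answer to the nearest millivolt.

117 mV

E = (26.4/z) · ln([Ca²⁺]_out/[Ca²⁺]_in) with z = +2.
= (26.4/2) · ln(2.5/0.00036) = 13.20 · ln(6944)
= 13.20 · (8.8457) = 116.76 mV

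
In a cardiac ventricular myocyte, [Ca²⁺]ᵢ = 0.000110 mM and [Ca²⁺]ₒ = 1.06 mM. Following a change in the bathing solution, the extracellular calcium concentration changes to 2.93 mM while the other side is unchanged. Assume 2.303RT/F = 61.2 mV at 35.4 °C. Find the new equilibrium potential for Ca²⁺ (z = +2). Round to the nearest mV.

135 mV

After the shift: [Ca²⁺]_out = 2.93, [Ca²⁺]_in = 0.000110 mM.
E_new = (61.2/2)·log₁₀(2.93/0.000110) = 30.60 · (4.4255) = 135.42 mV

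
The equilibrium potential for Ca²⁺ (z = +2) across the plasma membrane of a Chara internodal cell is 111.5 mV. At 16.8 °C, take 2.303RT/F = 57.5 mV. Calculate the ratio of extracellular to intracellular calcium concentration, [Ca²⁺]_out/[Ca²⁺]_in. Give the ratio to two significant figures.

log₁₀([out]/[in]) = E·z/(57.5) = 111.5 × 2 / 57.5 = 3.8783
[out]/[in] = 10^(3.8783) = 7555

7600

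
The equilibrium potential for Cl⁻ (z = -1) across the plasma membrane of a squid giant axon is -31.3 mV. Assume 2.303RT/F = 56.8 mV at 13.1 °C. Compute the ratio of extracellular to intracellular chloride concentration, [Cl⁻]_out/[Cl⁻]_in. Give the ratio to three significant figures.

3.56

log₁₀([out]/[in]) = E·z/(56.8) = -31.3 × -1 / 56.8 = 0.5511
[out]/[in] = 10^(0.5511) = 3.557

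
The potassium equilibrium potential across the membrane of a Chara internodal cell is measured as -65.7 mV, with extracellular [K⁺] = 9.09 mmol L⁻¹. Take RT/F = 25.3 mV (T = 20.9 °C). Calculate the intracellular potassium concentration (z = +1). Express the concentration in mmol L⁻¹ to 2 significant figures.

Nernst: E = (25.3/1) · ln([out]/[in]), so ln([out]/[in]) = -65.7 × 1 / 25.3 = -2.5968.
[out]/[in] = e^(-2.5968) = 0.07451.
[in] = 9.09 / 0.07451 = 122 mmol L⁻¹.

120 mmol L⁻¹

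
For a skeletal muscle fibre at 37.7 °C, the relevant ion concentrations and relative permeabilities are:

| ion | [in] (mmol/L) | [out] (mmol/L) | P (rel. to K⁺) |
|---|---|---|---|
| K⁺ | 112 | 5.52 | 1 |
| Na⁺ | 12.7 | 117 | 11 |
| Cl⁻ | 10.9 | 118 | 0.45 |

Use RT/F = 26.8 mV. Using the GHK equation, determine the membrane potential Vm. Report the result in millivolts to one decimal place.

Vm = 26.8 · ln[(Σ P·[cation]ₒ + Σ P·[anion]ᵢ) / (Σ P·[cation]ᵢ + Σ P·[anion]ₒ)]
Numerator = 1×5.52 + 11×117 + 0.45×10.9 = 1297
Denominator = 1×112 + 11×12.7 + 0.45×118 = 304.8
Vm = 26.8 · ln(4.2566) = 26.8 × (1.4485) = 38.82 mV

38.8 mV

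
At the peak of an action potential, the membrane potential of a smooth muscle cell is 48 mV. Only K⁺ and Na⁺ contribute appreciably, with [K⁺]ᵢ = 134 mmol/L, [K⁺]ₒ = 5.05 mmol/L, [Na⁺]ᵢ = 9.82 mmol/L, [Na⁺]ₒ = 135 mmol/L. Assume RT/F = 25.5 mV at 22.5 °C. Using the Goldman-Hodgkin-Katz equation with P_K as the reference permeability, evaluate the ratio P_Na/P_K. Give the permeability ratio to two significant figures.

Let α = P_Na/P_K. GHK: Vm = 25.5·ln[(Kₒ + α·Naₒ)/(Kᵢ + α·Naᵢ)].
e^(Vm/25.5) = e^(48.0/25.5) = 6.5689
So 6.5689·(Kᵢ + α·Naᵢ) = Kₒ + α·Naₒ → α = (6.5689·134.0 − 5.05) / (135.0 − 6.5689·9.82)
α = (880.2 − 5.05) / (135.0 − 64.51) = 875.2/70.49 = 12.42

12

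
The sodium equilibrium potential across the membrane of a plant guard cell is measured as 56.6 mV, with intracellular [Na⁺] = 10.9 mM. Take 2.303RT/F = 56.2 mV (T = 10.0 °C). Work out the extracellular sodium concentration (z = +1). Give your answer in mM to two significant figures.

110 mM

Nernst: E = (56.2/1) · log₁₀([out]/[in]), so log₁₀([out]/[in]) = 56.6 × 1 / 56.2 = 1.0071.
[out]/[in] = 10^(1.0071) = 10.17.
[out] = 10.17 × 10.9 = 110.8 mM.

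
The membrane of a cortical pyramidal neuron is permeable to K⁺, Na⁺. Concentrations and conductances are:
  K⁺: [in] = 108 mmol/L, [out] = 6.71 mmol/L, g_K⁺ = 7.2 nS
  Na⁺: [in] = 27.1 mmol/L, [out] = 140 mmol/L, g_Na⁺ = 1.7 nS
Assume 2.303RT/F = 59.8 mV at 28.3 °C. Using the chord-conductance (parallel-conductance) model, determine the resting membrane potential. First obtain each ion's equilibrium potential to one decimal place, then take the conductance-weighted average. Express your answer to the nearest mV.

E_K⁺ = (59.8/1)·log₁₀(6.71/108) = -72.2 mV
E_Na⁺ = (59.8/1)·log₁₀(140/27.1) = 42.6 mV
Vm = (Σ gᵢEᵢ)/(Σ gᵢ) = (7.2·-72.2 + 1.7·42.6) / (7.2 + 1.7)
= -447.42 / 8.9 = -50.27 mV

-50 mV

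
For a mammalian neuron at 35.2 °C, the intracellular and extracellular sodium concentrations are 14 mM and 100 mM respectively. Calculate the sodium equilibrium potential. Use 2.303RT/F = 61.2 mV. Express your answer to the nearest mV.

E = (61.2/z) · log₁₀([Na⁺]_out/[Na⁺]_in) with z = +1.
= (61.2/1) · log₁₀(100/14) = 61.20 · log₁₀(7.143)
= 61.20 · (0.8539) = 52.26 mV

52 mV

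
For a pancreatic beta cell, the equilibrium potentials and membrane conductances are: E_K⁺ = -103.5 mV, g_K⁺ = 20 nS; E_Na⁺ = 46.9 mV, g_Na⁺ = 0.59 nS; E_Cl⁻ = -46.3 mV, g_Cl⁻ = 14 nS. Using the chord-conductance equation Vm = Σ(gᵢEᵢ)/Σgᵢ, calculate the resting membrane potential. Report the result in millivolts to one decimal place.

-77.8 mV

Σ gᵢEᵢ = 20·(-103.5) + 0.59·(46.9) + 14·(-46.3) = -2690.53
Σ gᵢ = 20 + 0.59 + 14 = 34.59
Vm = -2690.53 / 34.59 = -77.78 mV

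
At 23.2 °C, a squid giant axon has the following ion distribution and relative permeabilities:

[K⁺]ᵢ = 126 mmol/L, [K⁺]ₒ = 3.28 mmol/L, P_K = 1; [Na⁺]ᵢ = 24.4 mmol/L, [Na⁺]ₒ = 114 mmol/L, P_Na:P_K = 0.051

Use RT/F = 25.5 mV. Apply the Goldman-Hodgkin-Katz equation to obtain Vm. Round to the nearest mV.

Vm = 25.5 · ln[(Σ P·[cation]ₒ + Σ P·[anion]ᵢ) / (Σ P·[cation]ᵢ + Σ P·[anion]ₒ)]
Numerator = 1×3.28 + 0.051×114 = 9.094
Denominator = 1×126 + 0.051×24.4 = 127.2
Vm = 25.5 · ln(0.071469) = 25.5 × (-2.6385) = -67.28 mV

-67 mV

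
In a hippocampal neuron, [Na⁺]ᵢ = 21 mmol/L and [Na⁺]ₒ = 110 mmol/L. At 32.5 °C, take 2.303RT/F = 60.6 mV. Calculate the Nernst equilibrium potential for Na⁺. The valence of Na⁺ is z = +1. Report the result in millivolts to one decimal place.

43.6 mV

E = (60.6/z) · log₁₀([Na⁺]_out/[Na⁺]_in) with z = +1.
= (60.6/1) · log₁₀(110/21) = 60.60 · log₁₀(5.238)
= 60.60 · (0.7192) = 43.58 mV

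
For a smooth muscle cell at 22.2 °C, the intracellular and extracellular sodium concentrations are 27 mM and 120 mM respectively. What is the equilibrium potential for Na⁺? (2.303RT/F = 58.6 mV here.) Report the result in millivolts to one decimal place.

38.0 mV

E = (58.6/z) · log₁₀([Na⁺]_out/[Na⁺]_in) with z = +1.
= (58.6/1) · log₁₀(120/27) = 58.60 · log₁₀(4.444)
= 58.60 · (0.6478) = 37.96 mV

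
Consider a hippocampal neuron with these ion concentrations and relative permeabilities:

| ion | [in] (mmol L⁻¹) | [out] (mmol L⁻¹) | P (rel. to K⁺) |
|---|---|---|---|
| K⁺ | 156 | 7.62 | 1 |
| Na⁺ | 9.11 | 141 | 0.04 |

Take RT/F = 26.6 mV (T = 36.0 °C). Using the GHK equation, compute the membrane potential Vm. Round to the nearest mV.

-66 mV

Vm = 26.6 · ln[(Σ P·[cation]ₒ + Σ P·[anion]ᵢ) / (Σ P·[cation]ᵢ + Σ P·[anion]ₒ)]
Numerator = 1×7.62 + 0.04×141 = 13.26
Denominator = 1×156 + 0.04×9.11 = 156.4
Vm = 26.6 · ln(0.084802) = 26.6 × (-2.4674) = -65.63 mV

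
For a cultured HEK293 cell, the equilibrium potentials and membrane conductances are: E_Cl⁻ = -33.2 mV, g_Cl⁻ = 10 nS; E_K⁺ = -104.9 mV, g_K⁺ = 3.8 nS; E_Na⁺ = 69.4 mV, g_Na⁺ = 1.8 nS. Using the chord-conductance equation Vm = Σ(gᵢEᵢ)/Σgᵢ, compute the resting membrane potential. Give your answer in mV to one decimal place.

Σ gᵢEᵢ = 10·(-33.2) + 3.8·(-104.9) + 1.8·(69.4) = -605.70
Σ gᵢ = 10 + 3.8 + 1.8 = 15.6
Vm = -605.70 / 15.6 = -38.83 mV

-38.8 mV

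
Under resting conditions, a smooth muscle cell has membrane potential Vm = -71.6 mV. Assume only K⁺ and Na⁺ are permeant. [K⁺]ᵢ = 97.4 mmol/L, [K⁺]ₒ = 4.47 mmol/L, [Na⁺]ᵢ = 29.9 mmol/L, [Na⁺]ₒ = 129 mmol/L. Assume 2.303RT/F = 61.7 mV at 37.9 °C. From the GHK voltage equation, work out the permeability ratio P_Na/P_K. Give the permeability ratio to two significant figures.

0.018

Let α = P_Na/P_K. GHK: Vm = 61.7·log₁₀[(Kₒ + α·Naₒ)/(Kᵢ + α·Naᵢ)].
10^(Vm/61.7) = 10^(-71.6/61.7) = 0.069111
So 0.069111·(Kᵢ + α·Naᵢ) = Kₒ + α·Naₒ → α = (0.069111·97.4 − 4.47) / (129.0 − 0.069111·29.9)
α = (6.731 − 4.47) / (129.0 − 2.066) = 2.261/126.9 = 0.01782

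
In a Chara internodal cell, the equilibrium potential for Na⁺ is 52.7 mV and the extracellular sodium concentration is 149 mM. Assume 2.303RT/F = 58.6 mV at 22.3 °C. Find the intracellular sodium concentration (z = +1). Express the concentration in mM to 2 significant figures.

Nernst: E = (58.6/1) · log₁₀([out]/[in]), so log₁₀([out]/[in]) = 52.7 × 1 / 58.6 = 0.8993.
[out]/[in] = 10^(0.8993) = 7.931.
[in] = 149 / 7.931 = 18.79 mM.

19 mM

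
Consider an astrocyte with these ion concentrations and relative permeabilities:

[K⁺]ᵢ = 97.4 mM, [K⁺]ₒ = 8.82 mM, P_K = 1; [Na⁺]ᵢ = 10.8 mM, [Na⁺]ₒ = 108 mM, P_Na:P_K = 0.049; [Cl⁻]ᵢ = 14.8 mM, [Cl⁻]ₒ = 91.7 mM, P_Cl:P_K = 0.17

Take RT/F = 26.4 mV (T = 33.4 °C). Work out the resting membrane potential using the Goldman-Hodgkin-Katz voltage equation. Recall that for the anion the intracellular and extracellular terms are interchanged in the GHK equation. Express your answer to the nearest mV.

-51 mV

Vm = 26.4 · ln[(Σ P·[cation]ₒ + Σ P·[anion]ᵢ) / (Σ P·[cation]ᵢ + Σ P·[anion]ₒ)]
Numerator = 1×8.82 + 0.049×108 + 0.17×14.8 = 16.63
Denominator = 1×97.4 + 0.049×10.8 + 0.17×91.7 = 113.5
Vm = 26.4 · ln(0.14648) = 26.4 × (-1.9209) = -50.71 mV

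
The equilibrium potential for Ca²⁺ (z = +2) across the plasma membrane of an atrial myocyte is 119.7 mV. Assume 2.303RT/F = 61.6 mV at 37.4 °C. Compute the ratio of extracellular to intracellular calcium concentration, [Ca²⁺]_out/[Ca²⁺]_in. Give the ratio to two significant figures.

log₁₀([out]/[in]) = E·z/(61.6) = 119.7 × 2 / 61.6 = 3.8864
[out]/[in] = 10^(3.8864) = 7698

7700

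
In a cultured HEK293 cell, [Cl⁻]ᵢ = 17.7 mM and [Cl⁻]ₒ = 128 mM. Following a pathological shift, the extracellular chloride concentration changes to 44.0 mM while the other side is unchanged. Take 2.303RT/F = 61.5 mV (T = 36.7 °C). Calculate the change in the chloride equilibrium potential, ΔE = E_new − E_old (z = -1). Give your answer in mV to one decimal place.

28.5 mV

E_old = (61.5/-1)·log₁₀(128/17.7) = -52.84 mV
E_new = (61.5/-1)·log₁₀(44.0/17.7) = -24.32 mV
ΔE = -24.32 − (-52.84) = 28.52 mV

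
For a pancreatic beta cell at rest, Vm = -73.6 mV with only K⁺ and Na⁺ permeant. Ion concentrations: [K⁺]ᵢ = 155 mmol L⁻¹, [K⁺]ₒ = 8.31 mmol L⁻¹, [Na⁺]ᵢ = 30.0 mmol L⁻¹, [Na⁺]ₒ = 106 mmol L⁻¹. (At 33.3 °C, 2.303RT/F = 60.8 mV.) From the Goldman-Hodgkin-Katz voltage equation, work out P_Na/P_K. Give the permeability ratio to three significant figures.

0.0119

Let α = P_Na/P_K. GHK: Vm = 60.8·log₁₀[(Kₒ + α·Naₒ)/(Kᵢ + α·Naᵢ)].
10^(Vm/60.8) = 10^(-73.6/60.8) = 0.061585
So 0.061585·(Kᵢ + α·Naᵢ) = Kₒ + α·Naₒ → α = (0.061585·155.0 − 8.31) / (106.0 − 0.061585·30.0)
α = (9.546 − 8.31) / (106.0 − 1.848) = 1.236/104.2 = 0.01186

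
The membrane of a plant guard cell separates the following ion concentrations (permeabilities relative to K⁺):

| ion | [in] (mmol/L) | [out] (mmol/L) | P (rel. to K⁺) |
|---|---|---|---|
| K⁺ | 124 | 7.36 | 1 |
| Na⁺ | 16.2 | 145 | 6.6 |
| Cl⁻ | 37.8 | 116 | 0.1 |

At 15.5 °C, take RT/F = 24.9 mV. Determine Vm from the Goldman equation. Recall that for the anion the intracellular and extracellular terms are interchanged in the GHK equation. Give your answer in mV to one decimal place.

Vm = 24.9 · ln[(Σ P·[cation]ₒ + Σ P·[anion]ᵢ) / (Σ P·[cation]ᵢ + Σ P·[anion]ₒ)]
Numerator = 1×7.36 + 6.6×145 + 0.1×37.8 = 968.1
Denominator = 1×124 + 6.6×16.2 + 0.1×116 = 242.5
Vm = 24.9 · ln(3.992) = 24.9 × (1.3843) = 34.47 mV

34.5 mV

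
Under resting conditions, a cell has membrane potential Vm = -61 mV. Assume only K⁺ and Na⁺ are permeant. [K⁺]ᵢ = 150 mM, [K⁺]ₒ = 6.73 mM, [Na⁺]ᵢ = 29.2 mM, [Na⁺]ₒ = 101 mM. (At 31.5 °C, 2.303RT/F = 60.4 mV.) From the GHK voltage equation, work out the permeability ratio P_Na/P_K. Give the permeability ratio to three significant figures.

0.0808

Let α = P_Na/P_K. GHK: Vm = 60.4·log₁₀[(Kₒ + α·Naₒ)/(Kᵢ + α·Naᵢ)].
10^(Vm/60.4) = 10^(-61.0/60.4) = 0.097739
So 0.097739·(Kᵢ + α·Naᵢ) = Kₒ + α·Naₒ → α = (0.097739·150.0 − 6.73) / (101.0 − 0.097739·29.2)
α = (14.66 − 6.73) / (101.0 − 2.854) = 7.931/98.15 = 0.08081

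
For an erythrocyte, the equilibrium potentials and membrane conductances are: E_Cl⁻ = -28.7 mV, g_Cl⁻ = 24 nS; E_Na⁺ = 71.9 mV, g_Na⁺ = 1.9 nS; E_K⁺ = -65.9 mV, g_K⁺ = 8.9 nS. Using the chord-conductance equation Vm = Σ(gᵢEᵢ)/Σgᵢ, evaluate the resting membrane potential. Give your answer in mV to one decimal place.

-32.7 mV

Σ gᵢEᵢ = 24·(-28.7) + 1.9·(71.9) + 8.9·(-65.9) = -1138.70
Σ gᵢ = 24 + 1.9 + 8.9 = 34.8
Vm = -1138.70 / 34.8 = -32.72 mV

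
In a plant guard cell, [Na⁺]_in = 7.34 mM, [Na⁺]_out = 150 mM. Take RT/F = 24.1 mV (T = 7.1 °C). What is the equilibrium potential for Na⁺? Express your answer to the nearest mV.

73 mV

E = (24.1/z) · ln([Na⁺]_out/[Na⁺]_in) with z = +1.
= (24.1/1) · ln(150/7.34) = 24.10 · ln(20.44)
= 24.10 · (3.0173) = 72.72 mV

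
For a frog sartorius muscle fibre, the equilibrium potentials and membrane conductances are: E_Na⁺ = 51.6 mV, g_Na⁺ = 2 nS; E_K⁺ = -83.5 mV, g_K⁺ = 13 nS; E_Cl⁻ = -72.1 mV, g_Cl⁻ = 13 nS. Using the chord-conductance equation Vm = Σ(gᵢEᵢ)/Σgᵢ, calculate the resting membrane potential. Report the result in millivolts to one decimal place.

-68.6 mV

Σ gᵢEᵢ = 2·(51.6) + 13·(-83.5) + 13·(-72.1) = -1919.60
Σ gᵢ = 2 + 13 + 13 = 28
Vm = -1919.60 / 28 = -68.56 mV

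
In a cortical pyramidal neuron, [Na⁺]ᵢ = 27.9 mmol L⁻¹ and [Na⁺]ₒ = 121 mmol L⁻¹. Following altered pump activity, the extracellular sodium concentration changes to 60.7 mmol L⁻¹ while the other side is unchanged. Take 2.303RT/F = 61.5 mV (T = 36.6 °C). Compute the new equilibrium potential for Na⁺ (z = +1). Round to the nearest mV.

21 mV

After the shift: [Na⁺]_out = 60.7, [Na⁺]_in = 27.9 mmol L⁻¹.
E_new = (61.5/1)·log₁₀(60.7/27.9) = 61.50 · (0.3376) = 20.76 mV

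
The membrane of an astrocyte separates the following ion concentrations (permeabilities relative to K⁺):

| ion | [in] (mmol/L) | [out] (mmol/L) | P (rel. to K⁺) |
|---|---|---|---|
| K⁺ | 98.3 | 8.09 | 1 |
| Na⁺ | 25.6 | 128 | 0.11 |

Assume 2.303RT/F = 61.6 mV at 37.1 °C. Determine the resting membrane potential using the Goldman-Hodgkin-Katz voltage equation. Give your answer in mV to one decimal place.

Vm = 61.6 · log₁₀[(Σ P·[cation]ₒ + Σ P·[anion]ᵢ) / (Σ P·[cation]ᵢ + Σ P·[anion]ₒ)]
Numerator = 1×8.09 + 0.11×128 = 22.17
Denominator = 1×98.3 + 0.11×25.6 = 101.1
Vm = 61.6 · log₁₀(0.21925) = 61.6 × (-0.6591) = -40.60 mV

-40.6 mV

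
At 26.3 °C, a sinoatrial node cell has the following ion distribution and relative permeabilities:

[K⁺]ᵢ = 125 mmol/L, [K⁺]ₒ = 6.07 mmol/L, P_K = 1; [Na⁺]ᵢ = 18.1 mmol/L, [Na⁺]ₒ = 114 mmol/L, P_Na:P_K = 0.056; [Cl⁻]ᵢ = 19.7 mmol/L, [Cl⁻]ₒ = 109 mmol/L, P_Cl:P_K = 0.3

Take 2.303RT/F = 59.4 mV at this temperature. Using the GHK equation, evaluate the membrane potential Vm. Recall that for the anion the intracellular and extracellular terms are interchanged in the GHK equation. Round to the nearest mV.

Vm = 59.4 · log₁₀[(Σ P·[cation]ₒ + Σ P·[anion]ᵢ) / (Σ P·[cation]ᵢ + Σ P·[anion]ₒ)]
Numerator = 1×6.07 + 0.056×114 + 0.3×19.7 = 18.36
Denominator = 1×125 + 0.056×18.1 + 0.3×109 = 158.7
Vm = 59.4 · log₁₀(0.11571) = 59.4 × (-0.9366) = -55.64 mV

-56 mV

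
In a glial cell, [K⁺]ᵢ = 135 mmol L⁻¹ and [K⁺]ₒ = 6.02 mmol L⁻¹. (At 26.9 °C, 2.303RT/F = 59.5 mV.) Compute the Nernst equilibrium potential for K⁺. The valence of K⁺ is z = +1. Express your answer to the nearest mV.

-80 mV

E = (59.5/z) · log₁₀([K⁺]_out/[K⁺]_in) with z = +1.
= (59.5/1) · log₁₀(6.02/135) = 59.50 · log₁₀(0.04459)
= 59.50 · (-1.3507) = -80.37 mV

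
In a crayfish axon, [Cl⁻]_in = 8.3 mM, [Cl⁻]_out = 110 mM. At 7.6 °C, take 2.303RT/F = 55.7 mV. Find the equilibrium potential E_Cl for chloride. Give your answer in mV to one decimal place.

-62.5 mV

E = (55.7/z) · log₁₀([Cl⁻]_out/[Cl⁻]_in) with z = -1.
For an anion, dividing by z = -1 reverses the sign.
= (55.7/-1) · log₁₀(110/8.3) = -55.70 · log₁₀(13.25)
= -55.70 · (1.1223) = -62.51 mV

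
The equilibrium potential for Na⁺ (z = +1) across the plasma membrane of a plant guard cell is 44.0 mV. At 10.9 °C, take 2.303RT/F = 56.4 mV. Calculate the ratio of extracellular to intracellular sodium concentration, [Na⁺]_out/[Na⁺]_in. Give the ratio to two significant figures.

log₁₀([out]/[in]) = E·z/(56.4) = 44.0 × 1 / 56.4 = 0.7801
[out]/[in] = 10^(0.7801) = 6.028

6.0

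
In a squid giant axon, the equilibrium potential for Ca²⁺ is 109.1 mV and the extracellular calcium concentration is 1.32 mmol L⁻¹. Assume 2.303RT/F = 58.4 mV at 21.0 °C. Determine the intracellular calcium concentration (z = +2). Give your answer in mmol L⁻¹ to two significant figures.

0.00024 mmol L⁻¹

Nernst: E = (58.4/2) · log₁₀([out]/[in]), so log₁₀([out]/[in]) = 109.1 × 2 / 58.4 = 3.7363.
[out]/[in] = 10^(3.7363) = 5449.
[in] = 1.32 / 5449 = 0.0002423 mmol L⁻¹.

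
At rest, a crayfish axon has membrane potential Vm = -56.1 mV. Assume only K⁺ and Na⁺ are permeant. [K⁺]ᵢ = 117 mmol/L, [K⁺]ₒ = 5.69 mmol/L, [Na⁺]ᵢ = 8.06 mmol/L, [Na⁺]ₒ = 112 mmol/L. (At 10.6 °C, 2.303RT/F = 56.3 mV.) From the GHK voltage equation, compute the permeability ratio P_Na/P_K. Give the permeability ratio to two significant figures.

0.055

Let α = P_Na/P_K. GHK: Vm = 56.3·log₁₀[(Kₒ + α·Naₒ)/(Kᵢ + α·Naᵢ)].
10^(Vm/56.3) = 10^(-56.1/56.3) = 0.10082
So 0.10082·(Kᵢ + α·Naᵢ) = Kₒ + α·Naₒ → α = (0.10082·117.0 − 5.69) / (112.0 − 0.10082·8.06)
α = (11.8 − 5.69) / (112.0 − 0.8126) = 6.106/111.2 = 0.05492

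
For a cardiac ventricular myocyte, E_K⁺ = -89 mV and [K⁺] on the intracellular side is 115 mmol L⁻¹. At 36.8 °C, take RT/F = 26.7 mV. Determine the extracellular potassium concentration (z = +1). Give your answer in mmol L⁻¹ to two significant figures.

4.1 mmol L⁻¹

Nernst: E = (26.7/1) · ln([out]/[in]), so ln([out]/[in]) = -89.0 × 1 / 26.7 = -3.3333.
[out]/[in] = e^(-3.3333) = 0.03567.
[out] = 0.03567 × 115 = 4.103 mmol L⁻¹.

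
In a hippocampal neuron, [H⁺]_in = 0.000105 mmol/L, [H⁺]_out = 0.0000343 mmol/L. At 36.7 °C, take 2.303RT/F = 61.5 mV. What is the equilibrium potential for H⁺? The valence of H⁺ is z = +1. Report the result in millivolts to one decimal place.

E = (61.5/z) · log₁₀([H⁺]_out/[H⁺]_in) with z = +1.
= (61.5/1) · log₁₀(0.0000343/0.000105) = 61.50 · log₁₀(0.3267)
= 61.50 · (-0.4859) = -29.88 mV

-29.9 mV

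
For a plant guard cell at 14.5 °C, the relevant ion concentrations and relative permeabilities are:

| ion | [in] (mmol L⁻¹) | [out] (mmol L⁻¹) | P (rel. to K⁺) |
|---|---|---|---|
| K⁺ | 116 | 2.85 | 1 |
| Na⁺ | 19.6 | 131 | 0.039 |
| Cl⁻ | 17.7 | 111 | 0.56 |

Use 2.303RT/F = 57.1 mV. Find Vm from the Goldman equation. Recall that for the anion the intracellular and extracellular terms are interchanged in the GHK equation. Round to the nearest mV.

-57 mV

Vm = 57.1 · log₁₀[(Σ P·[cation]ₒ + Σ P·[anion]ᵢ) / (Σ P·[cation]ᵢ + Σ P·[anion]ₒ)]
Numerator = 1×2.85 + 0.039×131 + 0.56×17.7 = 17.87
Denominator = 1×116 + 0.039×19.6 + 0.56×111 = 178.9
Vm = 57.1 · log₁₀(0.09988) = 57.1 × (-1.0005) = -57.13 mV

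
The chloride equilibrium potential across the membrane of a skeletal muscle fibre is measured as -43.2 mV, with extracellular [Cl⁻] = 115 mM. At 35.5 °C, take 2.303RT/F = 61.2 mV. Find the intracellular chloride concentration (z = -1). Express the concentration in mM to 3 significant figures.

Nernst: E = (61.2/-1) · log₁₀([out]/[in]), so log₁₀([out]/[in]) = -43.2 × -1 / 61.2 = 0.7059.
[out]/[in] = 10^(0.7059) = 5.08.
[in] = 115 / 5.08 = 22.64 mM.

22.6 mM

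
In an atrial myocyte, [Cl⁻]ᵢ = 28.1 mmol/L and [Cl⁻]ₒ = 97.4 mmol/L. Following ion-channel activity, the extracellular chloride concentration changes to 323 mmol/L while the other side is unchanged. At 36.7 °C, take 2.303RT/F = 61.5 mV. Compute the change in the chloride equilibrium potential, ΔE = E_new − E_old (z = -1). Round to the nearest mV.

E_old = (61.5/-1)·log₁₀(97.4/28.1) = -33.20 mV
E_new = (61.5/-1)·log₁₀(323/28.1) = -65.22 mV
ΔE = -65.22 − (-33.20) = -32.02 mV

-32 mV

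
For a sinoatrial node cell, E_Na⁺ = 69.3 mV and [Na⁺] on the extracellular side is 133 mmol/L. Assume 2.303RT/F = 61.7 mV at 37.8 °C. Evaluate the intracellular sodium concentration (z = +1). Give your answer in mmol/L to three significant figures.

Nernst: E = (61.7/1) · log₁₀([out]/[in]), so log₁₀([out]/[in]) = 69.3 × 1 / 61.7 = 1.1232.
[out]/[in] = 10^(1.1232) = 13.28.
[in] = 133 / 13.28 = 10.02 mmol/L.

10.0 mmol/L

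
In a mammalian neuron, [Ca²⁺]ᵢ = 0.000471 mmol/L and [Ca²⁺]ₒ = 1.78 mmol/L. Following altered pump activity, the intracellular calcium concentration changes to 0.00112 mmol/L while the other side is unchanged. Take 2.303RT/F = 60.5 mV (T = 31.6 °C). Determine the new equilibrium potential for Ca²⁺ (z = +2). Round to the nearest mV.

97 mV

After the shift: [Ca²⁺]_out = 1.78, [Ca²⁺]_in = 0.00112 mmol/L.
E_new = (60.5/2)·log₁₀(1.78/0.00112) = 30.25 · (3.2012) = 96.84 mV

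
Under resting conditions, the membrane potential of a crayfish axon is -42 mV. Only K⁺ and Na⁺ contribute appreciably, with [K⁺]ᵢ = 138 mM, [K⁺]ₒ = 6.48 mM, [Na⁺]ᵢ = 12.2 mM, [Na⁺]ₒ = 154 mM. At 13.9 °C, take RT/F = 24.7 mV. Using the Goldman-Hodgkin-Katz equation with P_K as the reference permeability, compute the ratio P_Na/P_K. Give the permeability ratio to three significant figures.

0.123

Let α = P_Na/P_K. GHK: Vm = 24.7·ln[(Kₒ + α·Naₒ)/(Kᵢ + α·Naᵢ)].
e^(Vm/24.7) = e^(-42.0/24.7) = 0.18261
So 0.18261·(Kᵢ + α·Naᵢ) = Kₒ + α·Naₒ → α = (0.18261·138.0 − 6.48) / (154.0 − 0.18261·12.2)
α = (25.2 − 6.48) / (154.0 − 2.228) = 18.72/151.8 = 0.1233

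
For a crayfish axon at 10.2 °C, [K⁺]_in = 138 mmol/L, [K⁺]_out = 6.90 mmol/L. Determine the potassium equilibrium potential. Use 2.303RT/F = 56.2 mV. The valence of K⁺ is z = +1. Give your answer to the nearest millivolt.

E = (56.2/z) · log₁₀([K⁺]_out/[K⁺]_in) with z = +1.
= (56.2/1) · log₁₀(6.90/138) = 56.20 · log₁₀(0.05)
= 56.20 · (-1.3010) = -73.12 mV

-73 mV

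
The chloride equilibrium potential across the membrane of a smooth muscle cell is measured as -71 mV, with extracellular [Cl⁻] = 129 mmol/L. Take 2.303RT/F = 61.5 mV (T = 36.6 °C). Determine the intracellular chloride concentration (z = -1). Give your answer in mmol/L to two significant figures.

9.0 mmol/L

Nernst: E = (61.5/-1) · log₁₀([out]/[in]), so log₁₀([out]/[in]) = -71.0 × -1 / 61.5 = 1.1545.
[out]/[in] = 10^(1.1545) = 14.27.
[in] = 129 / 14.27 = 9.039 mmol/L.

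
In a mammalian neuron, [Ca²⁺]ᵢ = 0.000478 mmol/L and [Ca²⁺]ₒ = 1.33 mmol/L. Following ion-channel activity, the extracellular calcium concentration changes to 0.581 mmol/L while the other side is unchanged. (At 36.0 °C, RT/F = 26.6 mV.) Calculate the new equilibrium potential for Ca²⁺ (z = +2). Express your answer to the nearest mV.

94 mV

After the shift: [Ca²⁺]_out = 0.581, [Ca²⁺]_in = 0.000478 mmol/L.
E_new = (26.6/2)·ln(0.581/0.000478) = 13.30 · (7.1029) = 94.47 mV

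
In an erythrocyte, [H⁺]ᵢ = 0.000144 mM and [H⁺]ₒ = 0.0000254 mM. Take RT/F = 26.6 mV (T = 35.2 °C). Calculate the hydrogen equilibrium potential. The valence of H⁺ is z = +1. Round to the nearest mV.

E = (26.6/z) · ln([H⁺]_out/[H⁺]_in) with z = +1.
= (26.6/1) · ln(0.0000254/0.000144) = 26.60 · ln(0.1764)
= 26.60 · (-1.7351) = -46.15 mV

-46 mV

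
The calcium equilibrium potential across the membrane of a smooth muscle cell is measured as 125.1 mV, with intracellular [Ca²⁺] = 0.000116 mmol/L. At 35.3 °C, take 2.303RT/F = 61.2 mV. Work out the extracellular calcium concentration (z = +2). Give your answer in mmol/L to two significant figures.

Nernst: E = (61.2/2) · log₁₀([out]/[in]), so log₁₀([out]/[in]) = 125.1 × 2 / 61.2 = 4.0882.
[out]/[in] = 10^(4.0882) = 1.225e+04.
[out] = 1.225e+04 × 0.000116 = 1.421 mmol/L.

1.4 mmol/L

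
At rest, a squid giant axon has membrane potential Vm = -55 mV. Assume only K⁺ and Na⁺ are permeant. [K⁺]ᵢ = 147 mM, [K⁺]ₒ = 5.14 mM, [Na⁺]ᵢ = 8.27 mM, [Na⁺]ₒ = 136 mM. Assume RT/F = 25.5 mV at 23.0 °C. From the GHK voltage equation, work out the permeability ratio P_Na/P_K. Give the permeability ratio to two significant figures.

0.088

Let α = P_Na/P_K. GHK: Vm = 25.5·ln[(Kₒ + α·Naₒ)/(Kᵢ + α·Naᵢ)].
e^(Vm/25.5) = e^(-55.0/25.5) = 0.11569
So 0.11569·(Kᵢ + α·Naᵢ) = Kₒ + α·Naₒ → α = (0.11569·147.0 − 5.14) / (136.0 − 0.11569·8.27)
α = (17.01 − 5.14) / (136.0 − 0.9567) = 11.87/135 = 0.08787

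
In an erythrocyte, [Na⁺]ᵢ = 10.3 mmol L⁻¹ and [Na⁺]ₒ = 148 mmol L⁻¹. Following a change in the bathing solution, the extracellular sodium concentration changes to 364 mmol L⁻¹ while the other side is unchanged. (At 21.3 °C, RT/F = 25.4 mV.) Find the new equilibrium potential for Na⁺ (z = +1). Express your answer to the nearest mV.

91 mV

After the shift: [Na⁺]_out = 364, [Na⁺]_in = 10.3 mmol L⁻¹.
E_new = (25.4/1)·ln(364/10.3) = 25.40 · (3.5650) = 90.55 mV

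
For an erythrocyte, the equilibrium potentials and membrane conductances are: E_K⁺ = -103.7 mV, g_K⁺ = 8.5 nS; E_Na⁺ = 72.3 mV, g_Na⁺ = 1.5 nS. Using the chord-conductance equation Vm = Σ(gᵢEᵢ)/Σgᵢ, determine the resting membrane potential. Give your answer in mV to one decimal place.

-77.3 mV

Σ gᵢEᵢ = 8.5·(-103.7) + 1.5·(72.3) = -773.00
Σ gᵢ = 8.5 + 1.5 = 10
Vm = -773.00 / 10 = -77.30 mV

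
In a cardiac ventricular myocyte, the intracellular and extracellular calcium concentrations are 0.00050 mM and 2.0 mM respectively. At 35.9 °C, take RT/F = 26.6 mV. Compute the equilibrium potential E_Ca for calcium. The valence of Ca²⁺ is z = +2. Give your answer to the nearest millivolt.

E = (26.6/z) · ln([Ca²⁺]_out/[Ca²⁺]_in) with z = +2.
= (26.6/2) · ln(2.0/0.00050) = 13.30 · ln(4000)
= 13.30 · (8.2940) = 110.31 mV

110 mV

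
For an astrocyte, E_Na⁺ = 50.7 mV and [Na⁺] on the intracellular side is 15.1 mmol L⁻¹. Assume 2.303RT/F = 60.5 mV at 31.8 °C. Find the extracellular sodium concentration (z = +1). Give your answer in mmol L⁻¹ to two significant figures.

100 mmol L⁻¹

Nernst: E = (60.5/1) · log₁₀([out]/[in]), so log₁₀([out]/[in]) = 50.7 × 1 / 60.5 = 0.8380.
[out]/[in] = 10^(0.8380) = 6.887.
[out] = 6.887 × 15.1 = 104 mmol L⁻¹.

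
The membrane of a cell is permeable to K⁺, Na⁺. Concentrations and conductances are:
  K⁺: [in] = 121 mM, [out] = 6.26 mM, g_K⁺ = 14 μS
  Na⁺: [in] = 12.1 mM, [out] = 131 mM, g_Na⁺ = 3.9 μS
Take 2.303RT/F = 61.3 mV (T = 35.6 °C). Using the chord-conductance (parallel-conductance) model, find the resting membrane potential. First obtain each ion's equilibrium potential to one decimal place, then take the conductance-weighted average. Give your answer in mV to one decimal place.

-47.8 mV

E_K⁺ = (61.3/1)·log₁₀(6.26/121) = -78.8 mV
E_Na⁺ = (61.3/1)·log₁₀(131/12.1) = 63.4 mV
Vm = (Σ gᵢEᵢ)/(Σ gᵢ) = (14·-78.8 + 3.9·63.4) / (14 + 3.9)
= -855.94 / 17.9 = -47.82 mV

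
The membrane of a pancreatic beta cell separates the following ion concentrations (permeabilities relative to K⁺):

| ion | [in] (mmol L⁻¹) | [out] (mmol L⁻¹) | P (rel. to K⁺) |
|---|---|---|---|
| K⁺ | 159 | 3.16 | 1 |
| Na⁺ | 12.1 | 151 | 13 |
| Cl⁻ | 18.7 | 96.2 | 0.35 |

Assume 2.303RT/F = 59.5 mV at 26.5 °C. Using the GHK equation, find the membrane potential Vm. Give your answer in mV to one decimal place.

Vm = 59.5 · log₁₀[(Σ P·[cation]ₒ + Σ P·[anion]ᵢ) / (Σ P·[cation]ᵢ + Σ P·[anion]ₒ)]
Numerator = 1×3.16 + 13×151 + 0.35×18.7 = 1973
Denominator = 1×159 + 13×12.1 + 0.35×96.2 = 350
Vm = 59.5 · log₁₀(5.6368) = 59.5 × (0.7510) = 44.69 mV

44.7 mV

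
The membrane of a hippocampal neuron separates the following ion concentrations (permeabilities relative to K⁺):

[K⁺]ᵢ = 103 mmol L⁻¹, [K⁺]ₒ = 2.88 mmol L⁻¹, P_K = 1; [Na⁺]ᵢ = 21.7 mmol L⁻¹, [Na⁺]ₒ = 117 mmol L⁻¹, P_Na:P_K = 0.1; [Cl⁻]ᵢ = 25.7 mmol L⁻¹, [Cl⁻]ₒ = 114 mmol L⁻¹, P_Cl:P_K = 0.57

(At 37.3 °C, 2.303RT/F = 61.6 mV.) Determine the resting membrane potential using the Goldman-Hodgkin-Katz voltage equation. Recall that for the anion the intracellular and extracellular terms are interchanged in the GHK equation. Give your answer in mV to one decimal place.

-47.1 mV

Vm = 61.6 · log₁₀[(Σ P·[cation]ₒ + Σ P·[anion]ᵢ) / (Σ P·[cation]ᵢ + Σ P·[anion]ₒ)]
Numerator = 1×2.88 + 0.1×117 + 0.57×25.7 = 29.23
Denominator = 1×103 + 0.1×21.7 + 0.57×114 = 170.1
Vm = 61.6 · log₁₀(0.17178) = 61.6 × (-0.7650) = -47.13 mV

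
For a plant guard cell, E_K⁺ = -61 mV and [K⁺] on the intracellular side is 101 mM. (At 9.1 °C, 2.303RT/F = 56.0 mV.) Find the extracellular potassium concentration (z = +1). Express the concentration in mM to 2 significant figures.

Nernst: E = (56.0/1) · log₁₀([out]/[in]), so log₁₀([out]/[in]) = -61.0 × 1 / 56.0 = -1.0893.
[out]/[in] = 10^(-1.0893) = 0.08142.
[out] = 0.08142 × 101 = 8.223 mM.

8.2 mM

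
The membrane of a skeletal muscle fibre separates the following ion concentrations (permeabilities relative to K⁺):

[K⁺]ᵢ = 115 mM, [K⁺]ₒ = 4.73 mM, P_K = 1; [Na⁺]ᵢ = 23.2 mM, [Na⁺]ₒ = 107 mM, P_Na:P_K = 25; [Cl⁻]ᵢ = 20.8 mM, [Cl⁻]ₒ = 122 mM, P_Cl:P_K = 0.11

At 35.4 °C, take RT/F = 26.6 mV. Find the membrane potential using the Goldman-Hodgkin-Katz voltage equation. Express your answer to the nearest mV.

35 mV

Vm = 26.6 · ln[(Σ P·[cation]ₒ + Σ P·[anion]ᵢ) / (Σ P·[cation]ᵢ + Σ P·[anion]ₒ)]
Numerator = 1×4.73 + 25×107 + 0.11×20.8 = 2682
Denominator = 1×115 + 25×23.2 + 0.11×122 = 708.4
Vm = 26.6 · ln(3.7859) = 26.6 × (1.3313) = 35.41 mV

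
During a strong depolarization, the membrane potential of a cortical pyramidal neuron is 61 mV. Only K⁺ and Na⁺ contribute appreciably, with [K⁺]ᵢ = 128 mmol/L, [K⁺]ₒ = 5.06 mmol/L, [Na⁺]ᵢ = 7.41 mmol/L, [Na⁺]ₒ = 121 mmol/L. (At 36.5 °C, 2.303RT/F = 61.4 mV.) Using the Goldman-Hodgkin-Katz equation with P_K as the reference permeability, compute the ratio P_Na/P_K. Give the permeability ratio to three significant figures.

Let α = P_Na/P_K. GHK: Vm = 61.4·log₁₀[(Kₒ + α·Naₒ)/(Kᵢ + α·Naᵢ)].
10^(Vm/61.4) = 10^(61.0/61.4) = 9.8511
So 9.8511·(Kᵢ + α·Naᵢ) = Kₒ + α·Naₒ → α = (9.8511·128.0 − 5.06) / (121.0 − 9.8511·7.41)
α = (1261 − 5.06) / (121.0 − 73) = 1256/48 = 26.16

26.2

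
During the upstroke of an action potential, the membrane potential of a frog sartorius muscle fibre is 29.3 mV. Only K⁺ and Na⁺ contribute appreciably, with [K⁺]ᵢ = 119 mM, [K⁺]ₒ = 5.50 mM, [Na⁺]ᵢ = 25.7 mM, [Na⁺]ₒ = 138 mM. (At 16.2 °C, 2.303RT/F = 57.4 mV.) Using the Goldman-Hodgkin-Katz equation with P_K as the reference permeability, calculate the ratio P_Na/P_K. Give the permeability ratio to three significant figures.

6.94

Let α = P_Na/P_K. GHK: Vm = 57.4·log₁₀[(Kₒ + α·Naₒ)/(Kᵢ + α·Naᵢ)].
10^(Vm/57.4) = 10^(29.3/57.4) = 3.2393
So 3.2393·(Kᵢ + α·Naᵢ) = Kₒ + α·Naₒ → α = (3.2393·119.0 − 5.5) / (138.0 − 3.2393·25.7)
α = (385.5 − 5.5) / (138.0 − 83.25) = 380/54.75 = 6.94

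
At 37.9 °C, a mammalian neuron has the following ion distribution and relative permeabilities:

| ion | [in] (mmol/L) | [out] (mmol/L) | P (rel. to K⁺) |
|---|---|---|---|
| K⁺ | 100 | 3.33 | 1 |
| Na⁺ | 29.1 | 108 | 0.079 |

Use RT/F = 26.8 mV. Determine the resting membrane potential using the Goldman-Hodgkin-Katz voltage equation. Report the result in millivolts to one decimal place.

Vm = 26.8 · ln[(Σ P·[cation]ₒ + Σ P·[anion]ᵢ) / (Σ P·[cation]ᵢ + Σ P·[anion]ₒ)]
Numerator = 1×3.33 + 0.079×108 = 11.86
Denominator = 1×100 + 0.079×29.1 = 102.3
Vm = 26.8 · ln(0.11595) = 26.8 × (-2.1546) = -57.74 mV

-57.7 mV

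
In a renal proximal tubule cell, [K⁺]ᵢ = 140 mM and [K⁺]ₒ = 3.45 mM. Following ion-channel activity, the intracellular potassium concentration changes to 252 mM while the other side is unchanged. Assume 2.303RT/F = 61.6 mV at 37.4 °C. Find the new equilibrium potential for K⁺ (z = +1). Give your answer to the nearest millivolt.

After the shift: [K⁺]_out = 3.45, [K⁺]_in = 252 mM.
E_new = (61.6/1)·log₁₀(3.45/252) = 61.60 · (-1.8636) = -114.80 mV

-115 mV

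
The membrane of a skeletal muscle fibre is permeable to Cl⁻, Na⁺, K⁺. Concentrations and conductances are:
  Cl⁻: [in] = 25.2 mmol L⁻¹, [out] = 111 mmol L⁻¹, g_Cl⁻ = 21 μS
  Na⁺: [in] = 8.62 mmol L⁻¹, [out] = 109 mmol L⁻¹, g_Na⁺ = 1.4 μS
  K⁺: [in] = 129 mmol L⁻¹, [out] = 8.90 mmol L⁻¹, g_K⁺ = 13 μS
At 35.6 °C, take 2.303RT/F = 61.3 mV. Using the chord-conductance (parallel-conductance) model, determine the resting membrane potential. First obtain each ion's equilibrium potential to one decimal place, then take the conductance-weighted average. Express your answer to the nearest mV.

-47 mV

E_Cl⁻ = (61.3/-1)·log₁₀(111/25.2) = -39.5 mV
E_Na⁺ = (61.3/1)·log₁₀(109/8.62) = 67.5 mV
E_K⁺ = (61.3/1)·log₁₀(8.90/129) = -71.2 mV
Vm = (Σ gᵢEᵢ)/(Σ gᵢ) = (21·-39.5 + 1.4·67.5 + 13·-71.2) / (21 + 1.4 + 13)
= -1660.60 / 35.4 = -46.91 mV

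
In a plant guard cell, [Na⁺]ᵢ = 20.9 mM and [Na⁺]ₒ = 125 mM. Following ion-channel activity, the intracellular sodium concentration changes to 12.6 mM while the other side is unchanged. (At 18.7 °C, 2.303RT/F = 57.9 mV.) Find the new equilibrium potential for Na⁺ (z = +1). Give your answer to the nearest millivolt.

58 mV

After the shift: [Na⁺]_out = 125, [Na⁺]_in = 12.6 mM.
E_new = (57.9/1)·log₁₀(125/12.6) = 57.90 · (0.9965) = 57.70 mV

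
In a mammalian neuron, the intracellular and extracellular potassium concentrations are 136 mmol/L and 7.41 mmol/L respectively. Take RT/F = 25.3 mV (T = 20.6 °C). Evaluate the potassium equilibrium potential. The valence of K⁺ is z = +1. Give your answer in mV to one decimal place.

-73.6 mV

E = (25.3/z) · ln([K⁺]_out/[K⁺]_in) with z = +1.
= (25.3/1) · ln(7.41/136) = 25.30 · ln(0.05449)
= 25.30 · (-2.9098) = -73.62 mV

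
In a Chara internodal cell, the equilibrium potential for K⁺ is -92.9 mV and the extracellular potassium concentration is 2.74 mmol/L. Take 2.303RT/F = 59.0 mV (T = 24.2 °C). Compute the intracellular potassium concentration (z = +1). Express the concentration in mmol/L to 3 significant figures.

Nernst: E = (59.0/1) · log₁₀([out]/[in]), so log₁₀([out]/[in]) = -92.9 × 1 / 59.0 = -1.5746.
[out]/[in] = 10^(-1.5746) = 0.02663.
[in] = 2.74 / 0.02663 = 102.9 mmol/L.

103 mmol/L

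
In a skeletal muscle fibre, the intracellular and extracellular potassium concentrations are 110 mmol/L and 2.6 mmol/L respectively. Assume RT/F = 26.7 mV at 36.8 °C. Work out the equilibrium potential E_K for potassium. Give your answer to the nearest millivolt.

E = (26.7/z) · ln([K⁺]_out/[K⁺]_in) with z = +1.
= (26.7/1) · ln(2.6/110) = 26.70 · ln(0.02364)
= 26.70 · (-3.7450) = -99.99 mV

-100 mV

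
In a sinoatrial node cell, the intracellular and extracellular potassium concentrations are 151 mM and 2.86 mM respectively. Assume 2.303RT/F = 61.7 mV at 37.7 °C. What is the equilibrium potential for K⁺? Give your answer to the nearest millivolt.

-106 mV

E = (61.7/z) · log₁₀([K⁺]_out/[K⁺]_in) with z = +1.
= (61.7/1) · log₁₀(2.86/151) = 61.70 · log₁₀(0.01894)
= 61.70 · (-1.7226) = -106.29 mV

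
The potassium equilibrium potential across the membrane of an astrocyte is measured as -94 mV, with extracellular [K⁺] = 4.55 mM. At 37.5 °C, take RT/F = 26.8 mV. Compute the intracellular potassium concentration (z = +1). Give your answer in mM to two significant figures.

150 mM

Nernst: E = (26.8/1) · ln([out]/[in]), so ln([out]/[in]) = -94.0 × 1 / 26.8 = -3.5075.
[out]/[in] = e^(-3.5075) = 0.02997.
[in] = 4.55 / 0.02997 = 151.8 mM.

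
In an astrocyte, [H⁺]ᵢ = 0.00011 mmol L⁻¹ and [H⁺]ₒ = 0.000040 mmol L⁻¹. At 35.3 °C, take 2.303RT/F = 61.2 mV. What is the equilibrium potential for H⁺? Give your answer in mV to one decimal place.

E = (61.2/z) · log₁₀([H⁺]_out/[H⁺]_in) with z = +1.
= (61.2/1) · log₁₀(0.000040/0.00011) = 61.20 · log₁₀(0.3636)
= 61.20 · (-0.4393) = -26.89 mV

-26.9 mV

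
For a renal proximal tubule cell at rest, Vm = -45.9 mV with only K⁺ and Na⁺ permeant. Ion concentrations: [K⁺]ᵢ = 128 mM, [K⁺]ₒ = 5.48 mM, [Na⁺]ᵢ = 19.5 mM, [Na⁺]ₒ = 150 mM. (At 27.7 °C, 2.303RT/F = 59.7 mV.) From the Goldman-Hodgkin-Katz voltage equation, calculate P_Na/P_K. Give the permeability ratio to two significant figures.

0.11

Let α = P_Na/P_K. GHK: Vm = 59.7·log₁₀[(Kₒ + α·Naₒ)/(Kᵢ + α·Naᵢ)].
10^(Vm/59.7) = 10^(-45.9/59.7) = 0.17028
So 0.17028·(Kᵢ + α·Naᵢ) = Kₒ + α·Naₒ → α = (0.17028·128.0 − 5.48) / (150.0 − 0.17028·19.5)
α = (21.8 − 5.48) / (150.0 − 3.32) = 16.32/146.7 = 0.1112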